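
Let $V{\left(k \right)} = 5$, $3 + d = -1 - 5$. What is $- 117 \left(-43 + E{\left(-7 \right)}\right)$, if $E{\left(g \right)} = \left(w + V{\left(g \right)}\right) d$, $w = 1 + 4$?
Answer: $15561$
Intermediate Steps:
$w = 5$
$d = -9$ ($d = -3 - 6 = -9$)
$E{\left(g \right)} = -90$ ($E{\left(g \right)} = \left(5 + 5\right) \left(-9\right) = 10 \left(-9\right) = -90$)
$- 117 \left(-43 + E{\left(-7 \right)}\right) = - 117 \left(-43 - 90\right) = \left(-117\right) \left(-133\right) = 15561$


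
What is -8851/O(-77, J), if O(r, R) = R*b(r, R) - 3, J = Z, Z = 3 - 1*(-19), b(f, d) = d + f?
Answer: 8851/1213 ≈ 7.2968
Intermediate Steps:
Z = 22 (Z = 3 + 19 = 22)
J = 22
O(r, R) = -3 + R*(R + r) (O(r, R) = R*(R + r) - 3 = -3 + R*(R + r))
-8851/O(-77, J) = -8851/(-3 + 22*(22 - 77)) = -8851/(-3 + 22*(-55)) = -8851/(-3 - 1210) = -8851/(-1213) = -8851*(-1/1213) = 8851/1213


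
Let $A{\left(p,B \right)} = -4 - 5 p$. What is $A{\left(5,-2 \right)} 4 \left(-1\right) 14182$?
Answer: $1645112$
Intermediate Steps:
$A{\left(5,-2 \right)} 4 \left(-1\right) 14182 = \left(-4 - 25\right) 4 \left(-1\right) 14182 = \left(-29\right) 4 \left(-1\right) 14182 = \left(-116\right) \left(-1\right) 14182 = 116 \cdot 14182 = 1645112$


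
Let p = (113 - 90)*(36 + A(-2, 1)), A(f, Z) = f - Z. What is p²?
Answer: 576081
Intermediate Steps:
p = 759 (p = (113 - 90)*(36 + (-2 - 1*1)) = 23*(36 + (-2 - 1)) = 23*(36 - 3) = 23*33 = 759)
p² = 759² = 576081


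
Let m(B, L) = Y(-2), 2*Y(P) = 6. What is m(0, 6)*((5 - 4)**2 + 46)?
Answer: 141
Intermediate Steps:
Y(P) = 3 (Y(P) = (1/2)*6 = 3)
m(B, L) = 3
m(0, 6)*((5 - 4)**2 + 46) = 3*((5 - 4)**2 + 46) = 3*(1**2 + 46) = 3*(1 + 46) = 3*47 = 141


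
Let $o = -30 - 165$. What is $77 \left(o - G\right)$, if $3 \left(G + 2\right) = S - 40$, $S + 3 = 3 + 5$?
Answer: $- \frac{41888}{3} \approx -13963.0$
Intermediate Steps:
$S = 5$ ($S = -3 + \left(3 + 5\right) = -3 + 8 = 5$)
$o = -195$
$G = - \frac{41}{3}$ ($G = -2 + \frac{5 - 40}{3} = -2 + \frac{1}{3} \left(-35\right) = -2 - \frac{35}{3} = - \frac{41}{3} \approx -13.667$)
$77 \left(o - G\right) = 77 \left(-195 - - \frac{41}{3}\right) = 77 \left(-195 + \frac{41}{3}\right) = 77 \left(- \frac{544}{3}\right) = - \frac{41888}{3}$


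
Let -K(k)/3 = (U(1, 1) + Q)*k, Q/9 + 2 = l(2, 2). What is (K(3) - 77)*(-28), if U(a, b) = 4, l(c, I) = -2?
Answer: -5908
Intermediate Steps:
Q = -36 (Q = -18 + 9*(-2) = -18 - 18 = -36)
K(k) = 96*k (K(k) = -3*(4 - 36)*k = -(-96)*k = 96*k)
(K(3) - 77)*(-28) = (96*3 - 77)*(-28) = (288 - 77)*(-28) = 211*(-28) = -5908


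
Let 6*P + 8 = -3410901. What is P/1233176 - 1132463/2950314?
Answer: -1024578318353/1212752139088 ≈ -0.84484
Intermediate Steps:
P = -3410909/6 (P = -4/3 + (⅙)*(-3410901) = -4/3 - 1136967/2 = -3410909/6 ≈ -5.6849e+5)
P/1233176 - 1132463/2950314 = -3410909/6/1233176 - 1132463/2950314 = -3410909/6*1/1233176 - 1132463*1/2950314 = -3410909/7399056 - 1132463/2950314 = -1024578318353/1212752139088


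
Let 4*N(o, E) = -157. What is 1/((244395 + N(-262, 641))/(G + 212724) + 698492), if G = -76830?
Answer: 543576/379684464815 ≈ 1.4317e-6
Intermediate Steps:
N(o, E) = -157/4 (N(o, E) = (¼)*(-157) = -157/4)
1/((244395 + N(-262, 641))/(G + 212724) + 698492) = 1/((244395 - 157/4)/(-76830 + 212724) + 698492) = 1/((977423/4)/135894 + 698492) = 1/((977423/4)*(1/135894) + 698492) = 1/(977423/543576 + 698492) = 1/(379684464815/543576) = 543576/379684464815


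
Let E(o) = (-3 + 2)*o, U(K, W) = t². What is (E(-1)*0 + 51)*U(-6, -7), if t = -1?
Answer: 51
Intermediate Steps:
U(K, W) = 1 (U(K, W) = (-1)² = 1)
E(o) = -o
(E(-1)*0 + 51)*U(-6, -7) = (-1*(-1)*0 + 51)*1 = (1*0 + 51)*1 = (0 + 51)*1 = 51*1 = 51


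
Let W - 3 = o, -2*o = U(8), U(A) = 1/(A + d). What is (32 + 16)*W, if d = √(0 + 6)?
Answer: 4080/29 + 12*√6/29 ≈ 141.70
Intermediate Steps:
d = √6 ≈ 2.4495
U(A) = 1/(A + √6)
o = -1/(2*(8 + √6)) ≈ -0.047849
W = 85/29 + √6/116 (W = 3 + (-2/29 + √6/116) = 85/29 + √6/116 ≈ 2.9522)
(32 + 16)*W = (32 + 16)*(85/29 + √6/116) = 48*(85/29 + √6/116) = 4080/29 + 12*√6/29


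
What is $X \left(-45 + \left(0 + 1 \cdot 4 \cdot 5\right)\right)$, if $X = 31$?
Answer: $-775$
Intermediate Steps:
$X \left(-45 + \left(0 + 1 \cdot 4 \cdot 5\right)\right) = 31 \left(-45 + \left(0 + 1 \cdot 4 \cdot 5\right)\right) = 31 \left(-45 + \left(0 + 1 \cdot 20\right)\right) = 31 \left(-45 + \left(0 + 20\right)\right) = 31 \left(-45 + 20\right) = 31 \left(-25\right) = -775$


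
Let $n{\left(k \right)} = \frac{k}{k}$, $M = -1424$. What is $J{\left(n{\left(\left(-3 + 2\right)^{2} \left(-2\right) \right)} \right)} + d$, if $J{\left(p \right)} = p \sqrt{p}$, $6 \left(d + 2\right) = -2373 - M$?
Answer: $- \frac{955}{6} \approx -159.17$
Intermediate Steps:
$n{\left(k \right)} = 1$
$d = - \frac{961}{6}$ ($d = -2 + \frac{-2373 - -1424}{6} = -2 + \frac{-2373 + 1424}{6} = -2 + \frac{1}{6} \left(-949\right) = -2 - \frac{949}{6} = - \frac{961}{6} \approx -160.17$)
$J{\left(p \right)} = p^{\frac{3}{2}}$
$J{\left(n{\left(\left(-3 + 2\right)^{2} \left(-2\right) \right)} \right)} + d = 1^{\frac{3}{2}} - \frac{961}{6} = 1 - \frac{961}{6} = - \frac{955}{6}$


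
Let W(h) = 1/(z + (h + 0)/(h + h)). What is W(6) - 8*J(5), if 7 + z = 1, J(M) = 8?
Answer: -706/11 ≈ -64.182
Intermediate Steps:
z = -6 (z = -7 + 1 = -6)
W(h) = -2/11 (W(h) = 1/(-6 + (h + 0)/(h + h)) = 1/(-6 + h/((2*h))) = 1/(-6 + h*(1/(2*h))) = 1/(-6 + ½) = 1/(-11/2) = -2/11)
W(6) - 8*J(5) = -2/11 - 8*8 = -2/11 - 64 = -706/11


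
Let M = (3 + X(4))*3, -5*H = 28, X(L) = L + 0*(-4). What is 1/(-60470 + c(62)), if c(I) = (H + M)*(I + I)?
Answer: -5/292802 ≈ -1.7076e-5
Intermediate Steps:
X(L) = L (X(L) = L + 0 = L)
H = -28/5 (H = -⅕*28 = -28/5 ≈ -5.6000)
M = 21 (M = (3 + 4)*3 = 7*3 = 21)
c(I) = 154*I/5 (c(I) = (-28/5 + 21)*(I + I) = 77*(2*I)/5 = 154*I/5)
1/(-60470 + c(62)) = 1/(-60470 + (154/5)*62) = 1/(-60470 + 9548/5) = 1/(-292802/5) = -5/292802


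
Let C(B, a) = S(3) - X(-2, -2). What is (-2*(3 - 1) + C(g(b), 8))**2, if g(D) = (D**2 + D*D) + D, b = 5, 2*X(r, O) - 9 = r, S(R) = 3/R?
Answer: 169/4 ≈ 42.250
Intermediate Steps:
X(r, O) = 9/2 + r/2
g(D) = D + 2*D**2 (g(D) = (D**2 + D**2) + D = 2*D**2 + D = D + 2*D**2)
C(B, a) = -5/2 (C(B, a) = 3/3 - (9/2 + (1/2)*(-2)) = 3*(1/3) - (9/2 - 1) = 1 - 1*7/2 = 1 - 7/2 = -5/2)
(-2*(3 - 1) + C(g(b), 8))**2 = (-2*(3 - 1) - 5/2)**2 = (-2*2 - 5/2)**2 = (-4 - 5/2)**2 = (-13/2)**2 = 169/4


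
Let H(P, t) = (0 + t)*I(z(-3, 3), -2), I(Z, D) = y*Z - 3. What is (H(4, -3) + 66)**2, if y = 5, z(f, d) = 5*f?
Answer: 90000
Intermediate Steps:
I(Z, D) = -3 + 5*Z (I(Z, D) = 5*Z - 3 = -3 + 5*Z)
H(P, t) = -78*t (H(P, t) = (0 + t)*(-3 + 5*(5*(-3))) = t*(-3 + 5*(-15)) = t*(-3 - 75) = t*(-78) = -78*t)
(H(4, -3) + 66)**2 = (-78*(-3) + 66)**2 = (234 + 66)**2 = 300**2 = 90000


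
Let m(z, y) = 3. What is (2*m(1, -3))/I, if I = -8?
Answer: -¾ ≈ -0.75000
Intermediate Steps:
(2*m(1, -3))/I = (2*3)/(-8) = 6*(-⅛) = -¾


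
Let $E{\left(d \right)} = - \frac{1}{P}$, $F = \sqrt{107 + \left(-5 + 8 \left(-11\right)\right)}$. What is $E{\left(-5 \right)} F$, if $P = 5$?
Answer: $- \frac{\sqrt{14}}{5} \approx -0.74833$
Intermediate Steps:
$F = \sqrt{14}$ ($F = \sqrt{107 - 93} = \sqrt{14} \approx 3.7417$)
$E{\left(d \right)} = - \frac{1}{5}$
$E{\left(-5 \right)} F = - \frac{\sqrt{14}}{5}$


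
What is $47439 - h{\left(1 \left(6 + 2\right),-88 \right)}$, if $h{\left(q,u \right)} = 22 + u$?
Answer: $47505$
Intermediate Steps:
$47439 - h{\left(1 \left(6 + 2\right),-88 \right)} = 47439 - \left(22 - 88\right) = 47439 - -66 = 47439 + 66 = 47505$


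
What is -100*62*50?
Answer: -310000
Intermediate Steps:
-100*62*50 = -6200*50 = -310000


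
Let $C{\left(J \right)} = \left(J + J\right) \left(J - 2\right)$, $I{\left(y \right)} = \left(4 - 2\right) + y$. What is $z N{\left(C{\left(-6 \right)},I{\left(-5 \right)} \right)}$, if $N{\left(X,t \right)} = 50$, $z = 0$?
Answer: $0$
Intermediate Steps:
$I{\left(y \right)} = 2 + y$
$C{\left(J \right)} = 2 J \left(-2 + J\right)$
$z N{\left(C{\left(-6 \right)},I{\left(-5 \right)} \right)} = 0 \cdot 50 = 0$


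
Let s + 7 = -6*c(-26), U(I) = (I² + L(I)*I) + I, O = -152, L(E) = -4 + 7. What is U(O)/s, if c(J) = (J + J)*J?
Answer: -22496/8119 ≈ -2.7708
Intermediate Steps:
L(E) = 3
U(I) = I² + 4*I (U(I) = (I² + 3*I) + I = I² + 4*I)
c(J) = 2*J² (c(J) = (2*J)*J = 2*J²)
s = -8119 (s = -7 - 12*(-26)² = -7 - 12*676 = -7 - 6*1352 = -7 - 8112 = -8119)
U(O)/s = -152*(4 - 152)/(-8119) = -152*(-148)*(-1/8119) = 22496*(-1/8119) = -22496/8119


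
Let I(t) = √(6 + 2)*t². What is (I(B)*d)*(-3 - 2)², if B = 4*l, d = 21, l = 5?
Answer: 420000*√2 ≈ 5.9397e+5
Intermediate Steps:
B = 20 (B = 4*5 = 20)
I(t) = 2*√2*t² (I(t) = √8*t² = (2*√2)*t² = 2*√2*t²)
(I(B)*d)*(-3 - 2)² = ((2*√2*20²)*21)*(-3 - 2)² = ((2*√2*400)*21)*(-5)² = ((800*√2)*21)*25 = (16800*√2)*25 = 420000*√2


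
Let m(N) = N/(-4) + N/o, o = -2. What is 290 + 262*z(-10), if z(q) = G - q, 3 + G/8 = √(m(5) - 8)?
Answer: -3378 + 1048*I*√47 ≈ -3378.0 + 7184.7*I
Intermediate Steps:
m(N) = -3*N/4 (m(N) = N/(-4) + N/(-2) = N*(-¼) + N*(-½) = -N/4 - N/2 = -3*N/4)
G = -24 + 4*I*√47 (G = -24 + 8*√(-¾*5 - 8) = -24 + 8*√(-15/4 - 8) = -24 + 8*√(-47/4) = -24 + 8*(I*√47/2) = -24 + 4*I*√47 ≈ -24.0 + 27.423*I)
z(q) = -24 - q + 4*I*√47 (z(q) = (-24 + 4*I*√47) - q = -24 - q + 4*I*√47)
290 + 262*z(-10) = 290 + 262*(-24 - 1*(-10) + 4*I*√47) = 290 + 262*(-24 + 10 + 4*I*√47) = 290 + 262*(-14 + 4*I*√47) = 290 + (-3668 + 1048*I*√47) = -3378 + 1048*I*√47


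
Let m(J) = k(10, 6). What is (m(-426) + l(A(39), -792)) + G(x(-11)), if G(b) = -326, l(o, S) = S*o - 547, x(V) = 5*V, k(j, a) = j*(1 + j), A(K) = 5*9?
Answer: -36403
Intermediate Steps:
A(K) = 45
m(J) = 110 (m(J) = 10*(1 + 10) = 10*11 = 110)
l(o, S) = -547 + S*o
(m(-426) + l(A(39), -792)) + G(x(-11)) = (110 + (-547 - 792*45)) - 326 = (110 + (-547 - 35640)) - 326 = (110 - 36187) - 326 = -36077 - 326 = -36403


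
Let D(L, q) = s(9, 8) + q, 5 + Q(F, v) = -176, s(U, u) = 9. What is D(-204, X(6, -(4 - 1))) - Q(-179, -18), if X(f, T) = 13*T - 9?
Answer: 142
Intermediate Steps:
Q(F, v) = -181 (Q(F, v) = -5 - 176 = -181)
X(f, T) = -9 + 13*T
D(L, q) = 9 + q
D(-204, X(6, -(4 - 1))) - Q(-179, -18) = (9 + (-9 + 13*(-(4 - 1)))) - 1*(-181) = (9 + (-9 + 13*(-1*3))) + 181 = (9 + (-9 + 13*(-3))) + 181 = (9 + (-9 - 39)) + 181 = (9 - 48) + 181 = -39 + 181 = 142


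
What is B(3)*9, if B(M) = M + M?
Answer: 54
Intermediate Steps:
B(M) = 2*M
B(3)*9 = (2*3)*9 = 6*9 = 54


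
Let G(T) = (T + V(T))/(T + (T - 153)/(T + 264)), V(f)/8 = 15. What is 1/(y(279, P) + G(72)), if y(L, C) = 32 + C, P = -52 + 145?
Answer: 2679/342043 ≈ 0.0078323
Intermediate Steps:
V(f) = 120 (V(f) = 8*15 = 120)
P = 93
G(T) = (120 + T)/(T + (-153 + T)/(264 + T)) (G(T) = (T + 120)/(T + (T - 153)/(T + 264)) = (120 + T)/(T + (-153 + T)/(264 + T)))
1/(y(279, P) + G(72)) = 1/((32 + 93) + (31680 + 72² + 384*72)/(-153 + 72² + 265*72)) = 1/(125 + (31680 + 5184 + 27648)/(-153 + 5184 + 19080)) = 1/(125 + 64512/24111) = 1/(125 + (1/24111)*64512) = 1/(125 + 7168/2679) = 1/(342043/2679) = 2679/342043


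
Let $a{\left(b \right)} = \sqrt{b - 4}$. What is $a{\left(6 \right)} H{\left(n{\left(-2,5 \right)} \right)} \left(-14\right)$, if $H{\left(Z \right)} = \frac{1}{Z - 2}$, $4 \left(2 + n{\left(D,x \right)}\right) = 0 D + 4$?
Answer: $\frac{14 \sqrt{2}}{3} \approx 6.5997$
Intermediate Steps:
$a{\left(b \right)} = \sqrt{-4 + b}$
$n{\left(D,x \right)} = -1$ ($n{\left(D,x \right)} = -2 + \frac{0 D + 4}{4} = -2 + \frac{0 + 4}{4} = -2 + \frac{1}{4} \cdot 4 = -2 + 1 = -1$)
$H{\left(Z \right)} = \frac{1}{-2 + Z}$
$a{\left(6 \right)} H{\left(n{\left(-2,5 \right)} \right)} \left(-14\right) = \frac{\sqrt{-4 + 6}}{-2 - 1} \left(-14\right) = \frac{\sqrt{2}}{-3} \left(-14\right) = \sqrt{2} \left(- \frac{1}{3}\right) \left(-14\right) = - \frac{\sqrt{2}}{3} \left(-14\right) = \frac{14 \sqrt{2}}{3}$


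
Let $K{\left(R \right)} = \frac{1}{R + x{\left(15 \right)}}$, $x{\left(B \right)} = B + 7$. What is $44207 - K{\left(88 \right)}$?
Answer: $\frac{4862769}{110} \approx 44207.0$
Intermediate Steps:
$x{\left(B \right)} = 7 + B$
$K{\left(R \right)} = \frac{1}{22 + R}$ ($K{\left(R \right)} = \frac{1}{R + \left(7 + 15\right)} = \frac{1}{R + 22} = \frac{1}{22 + R}$)
$44207 - K{\left(88 \right)} = 44207 - \frac{1}{22 + 88} = 44207 - \frac{1}{110} = \frac{4862769}{110}$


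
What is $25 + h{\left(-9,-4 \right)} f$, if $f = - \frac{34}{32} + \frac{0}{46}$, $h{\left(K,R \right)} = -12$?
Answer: $\frac{151}{4} \approx 37.75$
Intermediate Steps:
$f = - \frac{17}{16}$ ($f = \left(-34\right) \frac{1}{32} + 0 \cdot \frac{1}{46} = - \frac{17}{16} + 0 = - \frac{17}{16} \approx -1.0625$)
$25 + h{\left(-9,-4 \right)} f = 25 - - \frac{51}{4} = 25 + \frac{51}{4} = \frac{151}{4}$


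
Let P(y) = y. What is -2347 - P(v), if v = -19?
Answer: -2328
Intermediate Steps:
-2347 - P(v) = -2347 - 1*(-19) = -2347 + 19 = -2328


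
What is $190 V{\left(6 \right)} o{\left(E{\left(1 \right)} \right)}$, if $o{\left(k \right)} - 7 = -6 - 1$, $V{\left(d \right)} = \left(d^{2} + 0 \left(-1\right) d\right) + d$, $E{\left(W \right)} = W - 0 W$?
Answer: $0$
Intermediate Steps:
$E{\left(W \right)} = W$ ($E{\left(W \right)} = W - 0 = W + 0 = W$)
$V{\left(d \right)} = d + d^{2}$ ($V{\left(d \right)} = \left(d^{2} + 0 d\right) + d = \left(d^{2} + 0\right) + d = d^{2} + d = d + d^{2}$)
$o{\left(k \right)} = 0$ ($o{\left(k \right)} = 7 - 7 = 0$)
$190 V{\left(6 \right)} o{\left(E{\left(1 \right)} \right)} = 190 \cdot 6 \left(1 + 6\right) 0 = 190 \cdot 6 \cdot 7 \cdot 0 = 190 \cdot 42 \cdot 0 = 7980 \cdot 0 = 0$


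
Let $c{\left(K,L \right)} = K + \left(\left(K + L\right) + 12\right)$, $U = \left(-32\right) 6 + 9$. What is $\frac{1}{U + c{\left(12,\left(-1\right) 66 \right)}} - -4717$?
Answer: $\frac{1004720}{213} \approx 4717.0$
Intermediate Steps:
$U = -183$ ($U = -192 + 9 = -183$)
$c{\left(K,L \right)} = 12 + L + 2 K$ ($c{\left(K,L \right)} = K + \left(12 + K + L\right) = 12 + L + 2 K$)
$\frac{1}{U + c{\left(12,\left(-1\right) 66 \right)}} - -4717 = \frac{1}{-183 + \left(12 - 66 + 2 \cdot 12\right)} - -4717 = \frac{1}{-183 + \left(12 - 66 + 24\right)} + 4717 = \frac{1}{-183 - 30} + 4717 = \frac{1}{-213} + 4717 = - \frac{1}{213} + 4717 = \frac{1004720}{213}$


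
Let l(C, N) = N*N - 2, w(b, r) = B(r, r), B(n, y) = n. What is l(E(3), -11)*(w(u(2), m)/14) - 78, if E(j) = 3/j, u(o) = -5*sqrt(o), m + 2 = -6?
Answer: -146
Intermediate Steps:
m = -8 (m = -2 - 6 = -8)
w(b, r) = r
l(C, N) = -2 + N**2 (l(C, N) = N**2 - 2 = -2 + N**2)
l(E(3), -11)*(w(u(2), m)/14) - 78 = (-2 + (-11)**2)*(-8/14) - 78 = (-2 + 121)*(-8*1/14) - 78 = 119*(-4/7) - 78 = -68 - 78 = -146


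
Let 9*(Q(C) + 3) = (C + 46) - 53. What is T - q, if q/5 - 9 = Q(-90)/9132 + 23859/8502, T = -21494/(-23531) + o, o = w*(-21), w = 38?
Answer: -1173055168692757/1370214789138 ≈ -856.11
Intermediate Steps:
o = -798 (o = 38*(-21) = -798)
T = -18756244/23531 (T = -21494/(-23531) - 798 = -21494*(-1/23531) - 798 = 21494/23531 - 798 = -18756244/23531 ≈ -797.09)
Q(C) = -34/9 + C/9 (Q(C) = -3 + ((C + 46) - 53)/9 = -3 + ((46 + C) - 53)/9 = -3 + (-7 + C)/9 = -3 + (-7/9 + C/9) = -34/9 + C/9)
q = 3436971095/58230198 (q = 45 + 5*((-34/9 + (1/9)*(-90))/9132 + 23859/8502) = 45 + 5*((-34/9 - 10)*(1/9132) + 23859*(1/8502)) = 45 + 5*(-124/9*1/9132 + 7953/2834) = 45 + 5*(-31/20547 + 7953/2834) = 45 + 5*(163322437/58230198) = 45 + 816612185/58230198 = 3436971095/58230198 ≈ 59.024)
T - q = -18756244/23531 - 1*3436971095/58230198 = -18756244/23531 - 3436971095/58230198 = -1173055168692757/1370214789138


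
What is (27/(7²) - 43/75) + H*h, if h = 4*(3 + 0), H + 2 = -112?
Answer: -5027482/3675 ≈ -1368.0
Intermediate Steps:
H = -114 (H = -2 - 112 = -114)
h = 12 (h = 4*3 = 12)
(27/(7²) - 43/75) + H*h = (27/(7²) - 43/75) - 114*12 = (27/49 - 43*1/75) - 1368 = (27*(1/49) - 43/75) - 1368 = (27/49 - 43/75) - 1368 = -82/3675 - 1368 = -5027482/3675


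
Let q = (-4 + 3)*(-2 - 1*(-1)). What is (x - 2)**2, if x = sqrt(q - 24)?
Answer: (2 - I*sqrt(23))**2 ≈ -19.0 - 19.183*I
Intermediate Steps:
q = 1 (q = -(-2 + 1) = -1*(-1) = 1)
x = I*sqrt(23) (x = sqrt(1 - 24) = sqrt(-23) = I*sqrt(23) ≈ 4.7958*I)
(x - 2)**2 = (I*sqrt(23) - 2)**2 = (-2 + I*sqrt(23))**2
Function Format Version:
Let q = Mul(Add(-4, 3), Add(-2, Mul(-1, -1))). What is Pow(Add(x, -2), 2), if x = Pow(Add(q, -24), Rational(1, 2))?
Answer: Pow(Add(2, Mul(-1, I, Pow(23, Rational(1, 2)))), 2) ≈ Add(-19.000, Mul(-19.183, I))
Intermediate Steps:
q = 1 (q = Mul(-1, Add(-2, 1)) = Mul(-1, -1) = 1)
x = Mul(I, Pow(23, Rational(1, 2))) (x = Pow(Add(1, -24), Rational(1, 2)) = Pow(-23, Rational(1, 2)) = Mul(I, Pow(23, Rational(1, 2))) ≈ Mul(4.7958, I))
Pow(Add(x, -2), 2) = Pow(Add(Mul(I, Pow(23, Rational(1, 2))), -2), 2) = Pow(Add(-2, Mul(I, Pow(23, Rational(1, 2)))), 2)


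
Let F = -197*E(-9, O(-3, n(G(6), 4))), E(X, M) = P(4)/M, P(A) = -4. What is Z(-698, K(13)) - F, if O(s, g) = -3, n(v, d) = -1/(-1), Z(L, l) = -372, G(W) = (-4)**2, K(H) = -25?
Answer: -328/3 ≈ -109.33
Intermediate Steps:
G(W) = 16
n(v, d) = 1 (n(v, d) = -1*(-1) = 1)
E(X, M) = -4/M
F = -788/3 (F = -(-788)/(-3) = -(-788)*(-1)/3 = -197*4/3 = -788/3 ≈ -262.67)
Z(-698, K(13)) - F = -372 - 1*(-788/3) = -372 + 788/3 = -328/3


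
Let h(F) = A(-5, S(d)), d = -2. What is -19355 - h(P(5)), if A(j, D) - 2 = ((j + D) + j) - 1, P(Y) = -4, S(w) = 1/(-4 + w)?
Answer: -116075/6 ≈ -19346.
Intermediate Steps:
A(j, D) = 1 + D + 2*j (A(j, D) = 2 + (((j + D) + j) - 1) = 2 + (((D + j) + j) - 1) = 2 + ((D + 2*j) - 1) = 2 + (-1 + D + 2*j) = 1 + D + 2*j)
h(F) = -55/6 (h(F) = 1 + 1/(-4 - 2) + 2*(-5) = 1 + 1/(-6) - 10 = 1 - 1/6 - 10 = -55/6)
-19355 - h(P(5)) = -19355 - 1*(-55/6) = -19355 + 55/6 = -116075/6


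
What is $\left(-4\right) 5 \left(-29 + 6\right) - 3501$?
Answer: $-3041$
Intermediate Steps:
$\left(-4\right) 5 \left(-29 + 6\right) - 3501 = \left(-20\right) \left(-23\right) - 3501 = 460 - 3501 = -3041$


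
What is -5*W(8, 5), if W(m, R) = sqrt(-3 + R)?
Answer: -5*sqrt(2) ≈ -7.0711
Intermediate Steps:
-5*W(8, 5) = -5*sqrt(-3 + 5) = -5*sqrt(2)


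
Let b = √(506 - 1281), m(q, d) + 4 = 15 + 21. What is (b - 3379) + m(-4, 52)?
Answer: -3347 + 5*I*√31 ≈ -3347.0 + 27.839*I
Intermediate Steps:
m(q, d) = 32 (m(q, d) = -4 + (15 + 21) = -4 + 36 = 32)
b = 5*I*√31 (b = √(-775) = 5*I*√31 ≈ 27.839*I)
(b - 3379) + m(-4, 52) = (5*I*√31 - 3379) + 32 = (-3379 + 5*I*√31) + 32 = -3347 + 5*I*√31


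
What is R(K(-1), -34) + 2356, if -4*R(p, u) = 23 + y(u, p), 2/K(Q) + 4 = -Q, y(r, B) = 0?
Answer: 9401/4 ≈ 2350.3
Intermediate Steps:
K(Q) = 2/(-4 - Q)
R(p, u) = -23/4 (R(p, u) = -(23 + 0)/4 = -¼*23 = -23/4)
R(K(-1), -34) + 2356 = -23/4 + 2356 = 9401/4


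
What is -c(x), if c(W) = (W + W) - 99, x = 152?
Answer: -205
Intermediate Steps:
c(W) = -99 + 2*W (c(W) = 2*W - 99 = -99 + 2*W)
-c(x) = -(-99 + 2*152) = -(-99 + 304) = -1*205 = -205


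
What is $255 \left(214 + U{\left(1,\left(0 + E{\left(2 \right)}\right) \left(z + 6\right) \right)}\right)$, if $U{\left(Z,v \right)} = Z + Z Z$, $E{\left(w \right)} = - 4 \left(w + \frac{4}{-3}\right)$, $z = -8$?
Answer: $55080$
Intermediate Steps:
$E{\left(w \right)} = \frac{16}{3} - 4 w$ ($E{\left(w \right)} = - 4 \left(w + 4 \left(- \frac{1}{3}\right)\right) = - 4 \left(w - \frac{4}{3}\right) = - 4 \left(- \frac{4}{3} + w\right) = \frac{16}{3} - 4 w$)
$U{\left(Z,v \right)} = Z + Z^{2}$
$255 \left(214 + U{\left(1,\left(0 + E{\left(2 \right)}\right) \left(z + 6\right) \right)}\right) = 255 \left(214 + 1 \left(1 + 1\right)\right) = 255 \left(214 + 1 \cdot 2\right) = 255 \left(214 + 2\right) = 255 \cdot 216 = 55080$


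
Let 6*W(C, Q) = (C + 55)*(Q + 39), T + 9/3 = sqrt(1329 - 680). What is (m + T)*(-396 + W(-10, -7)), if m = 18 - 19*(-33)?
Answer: -100152 - 156*sqrt(649) ≈ -1.0413e+5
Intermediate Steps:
m = 645 (m = 18 + 627 = 645)
T = -3 + sqrt(649) (T = -3 + sqrt(1329 - 680) = -3 + sqrt(649) ≈ 22.475)
W(C, Q) = (39 + Q)*(55 + C)/6 (W(C, Q) = ((C + 55)*(Q + 39))/6 = ((55 + C)*(39 + Q))/6 = ((39 + Q)*(55 + C))/6 = (39 + Q)*(55 + C)/6)
(m + T)*(-396 + W(-10, -7)) = (645 + (-3 + sqrt(649)))*(-396 + (715/2 + (13/2)*(-10) + (55/6)*(-7) + (1/6)*(-10)*(-7))) = (642 + sqrt(649))*(-396 + (715/2 - 65 - 385/6 + 35/3)) = (642 + sqrt(649))*(-396 + 240) = (642 + sqrt(649))*(-156) = -100152 - 156*sqrt(649)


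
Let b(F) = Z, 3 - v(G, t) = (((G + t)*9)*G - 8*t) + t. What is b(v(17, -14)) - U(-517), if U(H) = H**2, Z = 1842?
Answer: -265447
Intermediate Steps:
v(G, t) = 3 + 7*t - G*(9*G + 9*t) (v(G, t) = 3 - ((((G + t)*9)*G - 8*t) + t) = 3 - (((9*G + 9*t)*G - 8*t) + t) = 3 - ((G*(9*G + 9*t) - 8*t) + t) = 3 - ((-8*t + G*(9*G + 9*t)) + t) = 3 - (-7*t + G*(9*G + 9*t)) = 3 + (7*t - G*(9*G + 9*t)) = 3 + 7*t - G*(9*G + 9*t))
b(F) = 1842
b(v(17, -14)) - U(-517) = 1842 - 1*(-517)**2 = 1842 - 1*267289 = 1842 - 267289 = -265447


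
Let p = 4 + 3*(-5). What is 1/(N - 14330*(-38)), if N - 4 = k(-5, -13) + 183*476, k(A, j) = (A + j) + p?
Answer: 1/631623 ≈ 1.5832e-6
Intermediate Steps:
p = -11 (p = 4 - 15 = -11)
k(A, j) = -11 + A + j (k(A, j) = (A + j) - 11 = -11 + A + j)
N = 87083 (N = 4 + ((-11 - 5 - 13) + 183*476) = 4 + (-29 + 87108) = 4 + 87079 = 87083)
1/(N - 14330*(-38)) = 1/(87083 - 14330*(-38)) = 1/(87083 + 544540) = 1/631623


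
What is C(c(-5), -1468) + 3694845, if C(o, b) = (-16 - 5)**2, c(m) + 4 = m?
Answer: 3695286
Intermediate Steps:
c(m) = -4 + m
C(o, b) = 441 (C(o, b) = (-21)**2 = 441)
C(c(-5), -1468) + 3694845 = 441 + 3694845 = 3695286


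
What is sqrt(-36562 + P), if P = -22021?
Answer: I*sqrt(58583) ≈ 242.04*I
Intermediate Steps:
sqrt(-36562 + P) = sqrt(-36562 - 22021) = sqrt(-58583) = I*sqrt(58583)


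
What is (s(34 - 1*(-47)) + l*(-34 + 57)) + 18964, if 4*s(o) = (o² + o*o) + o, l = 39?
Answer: 92647/4 ≈ 23162.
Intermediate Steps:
s(o) = o²/2 + o/4 (s(o) = ((o² + o*o) + o)/4 = ((o² + o²) + o)/4 = (2*o² + o)/4 = (o + 2*o²)/4 = o²/2 + o/4)
(s(34 - 1*(-47)) + l*(-34 + 57)) + 18964 = ((34 - 1*(-47))*(1 + 2*(34 - 1*(-47)))/4 + 39*(-34 + 57)) + 18964 = ((34 + 47)*(1 + 2*(34 + 47))/4 + 39*23) + 18964 = ((¼)*81*(1 + 2*81) + 897) + 18964 = ((¼)*81*(1 + 162) + 897) + 18964 = ((¼)*81*163 + 897) + 18964 = (13203/4 + 897) + 18964 = 16791/4 + 18964 = 92647/4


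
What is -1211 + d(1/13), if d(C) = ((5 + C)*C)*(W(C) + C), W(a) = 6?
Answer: -2655353/2197 ≈ -1208.6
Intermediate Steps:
d(C) = C*(5 + C)*(6 + C) (d(C) = ((5 + C)*C)*(6 + C) = (C*(5 + C))*(6 + C) = C*(5 + C)*(6 + C))
-1211 + d(1/13) = -1211 + (30 + (1/13)² + 11/13)/13 = -1211 + (30 + (1/13)² + 11*(1/13))/13 = -1211 + (30 + 1/169 + 11/13)/13 = -1211 + (1/13)*(5214/169) = -1211 + 5214/2197 = -2655353/2197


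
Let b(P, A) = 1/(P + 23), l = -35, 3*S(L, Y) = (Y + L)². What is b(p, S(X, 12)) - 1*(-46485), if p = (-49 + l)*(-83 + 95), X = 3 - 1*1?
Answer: 45787724/985 ≈ 46485.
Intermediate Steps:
X = 2 (X = 3 - 1 = 2)
S(L, Y) = (L + Y)²/3 (S(L, Y) = (Y + L)²/3 = (L + Y)²/3)
p = -1008 (p = (-49 - 35)*(-83 + 95) = -84*12 = -1008)
b(P, A) = 1/(23 + P)
b(p, S(X, 12)) - 1*(-46485) = 1/(23 - 1008) - 1*(-46485) = 1/(-985) + 46485 = -1/985 + 46485 = 45787724/985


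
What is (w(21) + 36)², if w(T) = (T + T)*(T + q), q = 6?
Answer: 1368900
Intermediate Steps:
w(T) = 2*T*(6 + T) (w(T) = (T + T)*(T + 6) = (2*T)*(6 + T) = 2*T*(6 + T))
(w(21) + 36)² = (2*21*(6 + 21) + 36)² = (2*21*27 + 36)² = (1134 + 36)² = 1170² = 1368900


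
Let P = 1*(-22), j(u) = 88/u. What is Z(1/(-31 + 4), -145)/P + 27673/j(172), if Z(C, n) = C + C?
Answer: 32128355/594 ≈ 54088.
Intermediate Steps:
P = -22
Z(C, n) = 2*C
Z(1/(-31 + 4), -145)/P + 27673/j(172) = (2/(-31 + 4))/(-22) + 27673/((88/172)) = (2/(-27))*(-1/22) + 27673/((88*(1/172))) = (2*(-1/27))*(-1/22) + 27673/(22/43) = -2/27*(-1/22) + 27673*(43/22) = 1/297 + 1189939/22 = 32128355/594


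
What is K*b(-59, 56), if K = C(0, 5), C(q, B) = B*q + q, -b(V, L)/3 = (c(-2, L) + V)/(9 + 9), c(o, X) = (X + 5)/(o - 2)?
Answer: 0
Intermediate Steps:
c(o, X) = (5 + X)/(-2 + o)
b(V, L) = 5/24 - V/6 + L/24 (b(V, L) = -3*((5 + L)/(-2 - 2) + V)/(9 + 9) = -3*((5 + L)/(-4) + V)/18 = -3*(-(5 + L)/4 + V)/18 = -3*((-5/4 - L/4) + V)/18 = -3*(-5/4 + V - L/4)/18 = -3*(-5/72 - L/72 + V/18) = 5/24 - V/6 + L/24)
C(q, B) = q + B*q
K = 0 (K = 0*(1 + 5) = 0*6 = 0)
K*b(-59, 56) = 0*(5/24 - ⅙*(-59) + (1/24)*56) = 0*(5/24 + 59/6 + 7/3) = 0*(99/8) = 0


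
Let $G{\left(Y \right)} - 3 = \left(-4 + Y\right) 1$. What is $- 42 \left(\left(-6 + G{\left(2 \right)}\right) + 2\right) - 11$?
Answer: $115$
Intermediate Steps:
$G{\left(Y \right)} = -1 + Y$ ($G{\left(Y \right)} = 3 + \left(-4 + Y\right) 1 = 3 + \left(-4 + Y\right) = -1 + Y$)
$- 42 \left(\left(-6 + G{\left(2 \right)}\right) + 2\right) - 11 = - 42 \left(\left(-6 + \left(-1 + 2\right)\right) + 2\right) - 11 = - 42 \left(\left(-6 + 1\right) + 2\right) - 11 = - 42 \left(-5 + 2\right) - 11 = \left(-42\right) \left(-3\right) - 11 = 126 - 11 = 115$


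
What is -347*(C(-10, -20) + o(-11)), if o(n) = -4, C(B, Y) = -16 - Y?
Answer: 0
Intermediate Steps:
-347*(C(-10, -20) + o(-11)) = -347*((-16 - 1*(-20)) - 4) = -347*((-16 + 20) - 4) = -347*(4 - 4) = -347*0 = 0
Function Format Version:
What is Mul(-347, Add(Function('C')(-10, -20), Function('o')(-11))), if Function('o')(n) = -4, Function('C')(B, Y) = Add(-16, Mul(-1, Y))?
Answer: 0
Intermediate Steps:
Mul(-347, Add(Function('C')(-10, -20), Function('o')(-11))) = Mul(-347, Add(Add(-16, Mul(-1, -20)), -4)) = Mul(-347, Add(Add(-16, 20), -4)) = Mul(-347, Add(4, -4)) = Mul(-347, 0) = 0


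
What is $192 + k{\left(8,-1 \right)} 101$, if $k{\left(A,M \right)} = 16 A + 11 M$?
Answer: $12009$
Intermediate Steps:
$k{\left(A,M \right)} = 11 M + 16 A$
$192 + k{\left(8,-1 \right)} 101 = 192 + \left(11 \left(-1\right) + 16 \cdot 8\right) 101 = 192 + \left(-11 + 128\right) 101 = 192 + 117 \cdot 101 = 192 + 11817 = 12009$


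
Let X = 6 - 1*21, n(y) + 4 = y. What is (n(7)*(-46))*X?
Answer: 2070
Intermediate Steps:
n(y) = -4 + y
X = -15 (X = 6 - 21 = -15)
(n(7)*(-46))*X = ((-4 + 7)*(-46))*(-15) = (3*(-46))*(-15) = -138*(-15) = 2070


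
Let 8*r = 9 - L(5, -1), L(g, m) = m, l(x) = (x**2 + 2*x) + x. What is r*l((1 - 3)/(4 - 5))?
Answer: 25/2 ≈ 12.500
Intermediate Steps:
l(x) = x**2 + 3*x
r = 5/4 (r = (9 - 1*(-1))/8 = (9 + 1)/8 = (1/8)*10 = 5/4 ≈ 1.2500)
r*l((1 - 3)/(4 - 5)) = 5*(((1 - 3)/(4 - 5))*(3 + (1 - 3)/(4 - 5)))/4 = 5*((-2/(-1))*(3 - 2/(-1)))/4 = 5*((-2*(-1))*(3 - 2*(-1)))/4 = 5*(2*(3 + 2))/4 = 5*(2*5)/4 = (5/4)*10 = 25/2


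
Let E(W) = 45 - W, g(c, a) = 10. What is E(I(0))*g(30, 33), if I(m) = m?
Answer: 450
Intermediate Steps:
E(I(0))*g(30, 33) = (45 - 1*0)*10 = (45 + 0)*10 = 45*10 = 450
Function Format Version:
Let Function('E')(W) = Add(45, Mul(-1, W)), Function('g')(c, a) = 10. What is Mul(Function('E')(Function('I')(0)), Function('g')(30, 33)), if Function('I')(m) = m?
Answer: 450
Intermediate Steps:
Mul(Function('E')(Function('I')(0)), Function('g')(30, 33)) = Mul(Add(45, Mul(-1, 0)), 10) = Mul(Add(45, 0), 10) = Mul(45, 10) = 450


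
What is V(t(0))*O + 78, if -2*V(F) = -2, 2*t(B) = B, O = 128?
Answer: 206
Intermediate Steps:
t(B) = B/2
V(F) = 1 (V(F) = -1/2*(-2) = 1)
V(t(0))*O + 78 = 1*128 + 78 = 128 + 78 = 206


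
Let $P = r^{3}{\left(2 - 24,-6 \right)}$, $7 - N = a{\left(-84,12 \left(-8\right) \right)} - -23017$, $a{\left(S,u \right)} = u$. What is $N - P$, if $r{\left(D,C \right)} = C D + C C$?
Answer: $-4764546$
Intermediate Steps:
$r{\left(D,C \right)} = C^{2} + C D$ ($r{\left(D,C \right)} = C D + C^{2} = C^{2} + C D$)
$N = -22914$ ($N = 7 - \left(12 \left(-8\right) - -23017\right) = 7 - \left(-96 + 23017\right) = 7 - 22921 = -22914$)
$P = 4741632$ ($P = \left(- 6 \left(-6 + \left(2 - 24\right)\right)\right)^{3} = \left(- 6 \left(-6 - 22\right)\right)^{3} = \left(\left(-6\right) \left(-28\right)\right)^{3} = 168^{3} = 4741632$)
$N - P = -22914 - 4741632 = -4764546$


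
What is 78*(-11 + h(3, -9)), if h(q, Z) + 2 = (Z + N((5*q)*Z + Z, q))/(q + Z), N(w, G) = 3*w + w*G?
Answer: 10335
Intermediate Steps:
N(w, G) = 3*w + G*w
h(q, Z) = -2 + (Z + (3 + q)*(Z + 5*Z*q))/(Z + q) (h(q, Z) = -2 + (Z + ((5*q)*Z + Z)*(3 + q))/(q + Z) = -2 + (Z + (5*Z*q + Z)*(3 + q))/(Z + q) = -2 + (Z + (Z + 5*Z*q)*(3 + q))/(Z + q) = -2 + (Z + (3 + q)*(Z + 5*Z*q))/(Z + q))
78*(-11 + h(3, -9)) = 78*(-11 + (-1*(-9) - 2*3 - 9*(1 + 5*3)*(3 + 3))/(-9 + 3)) = 78*(-11 + (9 - 6 - 9*(1 + 15)*6)/(-6)) = 78*(-11 - (9 - 6 - 9*16*6)/6) = 78*(-11 - (9 - 6 - 864)/6) = 78*(-11 - ⅙*(-861)) = 78*(-11 + 287/2) = 78*(265/2) = 10335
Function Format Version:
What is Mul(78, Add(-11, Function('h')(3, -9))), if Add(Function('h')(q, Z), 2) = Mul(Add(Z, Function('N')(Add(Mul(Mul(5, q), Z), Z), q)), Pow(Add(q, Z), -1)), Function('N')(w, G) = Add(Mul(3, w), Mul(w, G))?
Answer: 10335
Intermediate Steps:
Function('N')(w, G) = Add(Mul(3, w), Mul(G, w))
Function('h')(q, Z) = Add(-2, Mul(Pow(Add(Z, q), -1), Add(Z, Mul(Add(3, q), Add(Z, Mul(5, Z, q)))))) (Function('h')(q, Z) = Add(-2, Mul(Add(Z, Mul(Add(Mul(Mul(5, q), Z), Z), Add(3, q))), Pow(Add(q, Z), -1))) = Add(-2, Mul(Add(Z, Mul(Add(Mul(5, Z, q), Z), Add(3, q))), Pow(Add(Z, q), -1))) = Add(-2, Mul(Add(Z, Mul(Add(Z, Mul(5, Z, q)), Add(3, q))), Pow(Add(Z, q), -1))) = Add(-2, Mul(Add(Z, Mul(Add(3, q), Add(Z, Mul(5, Z, q)))), Pow(Add(Z, q), -1))) = Add(-2, Mul(Pow(Add(Z, q), -1), Add(Z, Mul(Add(3, q), Add(Z, Mul(5, Z, q)))))))
Mul(78, Add(-11, Function('h')(3, -9))) = Mul(78, Add(-11, Mul(Pow(Add(-9, 3), -1), Add(Mul(-1, -9), Mul(-2, 3), Mul(-9, Add(1, Mul(5, 3)), Add(3, 3)))))) = Mul(78, Add(-11, Mul(Pow(-6, -1), Add(9, -6, Mul(-9, Add(1, 15), 6))))) = Mul(78, Add(-11, Mul(Rational(-1, 6), Add(9, -6, Mul(-9, 16, 6))))) = Mul(78, Add(-11, Mul(Rational(-1, 6), Add(9, -6, -864)))) = Mul(78, Add(-11, Mul(Rational(-1, 6), -861))) = Mul(78, Add(-11, Rational(287, 2))) = Mul(78, Rational(265, 2)) = 10335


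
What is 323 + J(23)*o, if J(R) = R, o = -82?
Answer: -1563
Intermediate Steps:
323 + J(23)*o = 323 + 23*(-82) = 323 - 1886 = -1563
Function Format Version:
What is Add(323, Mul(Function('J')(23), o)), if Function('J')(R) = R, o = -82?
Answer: -1563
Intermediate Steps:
Add(323, Mul(Function('J')(23), o)) = Add(323, Mul(23, -82)) = Add(323, -1886) = -1563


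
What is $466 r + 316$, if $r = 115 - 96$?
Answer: $9170$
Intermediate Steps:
$r = 19$ ($r = 115 - 96 = 19$)
$466 r + 316 = 466 \cdot 19 + 316 = 8854 + 316 = 9170$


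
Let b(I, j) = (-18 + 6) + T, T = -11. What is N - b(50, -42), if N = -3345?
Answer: -3322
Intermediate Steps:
b(I, j) = -23 (b(I, j) = (-18 + 6) - 11 = -12 - 11 = -23)
N - b(50, -42) = -3345 - 1*(-23) = -3345 + 23 = -3322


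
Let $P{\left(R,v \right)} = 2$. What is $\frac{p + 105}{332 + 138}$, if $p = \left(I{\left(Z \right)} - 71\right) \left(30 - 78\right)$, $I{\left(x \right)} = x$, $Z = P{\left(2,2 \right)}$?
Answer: $\frac{3417}{470} \approx 7.2702$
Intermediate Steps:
$Z = 2$
$p = 3312$ ($p = \left(2 - 71\right) \left(30 - 78\right) = \left(-69\right) \left(-48\right) = 3312$)
$\frac{p + 105}{332 + 138} = \frac{3312 + 105}{332 + 138} = \frac{3417}{470}$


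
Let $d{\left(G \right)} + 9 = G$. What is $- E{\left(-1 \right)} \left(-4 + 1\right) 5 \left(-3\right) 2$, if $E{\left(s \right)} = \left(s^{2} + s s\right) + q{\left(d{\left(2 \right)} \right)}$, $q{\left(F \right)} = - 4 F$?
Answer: $-2700$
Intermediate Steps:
$d{\left(G \right)} = -9 + G$
$E{\left(s \right)} = 28 + 2 s^{2}$ ($E{\left(s \right)} = \left(s^{2} + s s\right) - 4 \left(-9 + 2\right) = \left(s^{2} + s^{2}\right) - -28 = 2 s^{2} + 28 = 28 + 2 s^{2}$)
$- E{\left(-1 \right)} \left(-4 + 1\right) 5 \left(-3\right) 2 = - \left(28 + 2 \left(-1\right)^{2}\right) \left(-4 + 1\right) 5 \left(-3\right) 2 = - \left(28 + 2 \cdot 1\right) \left(-3\right) \left(\left(-15\right) 2\right) = - \left(28 + 2\right) \left(-3\right) \left(-30\right) = - 30 \left(-3\right) \left(-30\right) = \left(-1\right) \left(-90\right) \left(-30\right) = 90 \left(-30\right) = -2700$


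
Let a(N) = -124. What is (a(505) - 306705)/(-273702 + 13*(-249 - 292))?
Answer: 306829/280735 ≈ 1.0929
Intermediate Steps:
(a(505) - 306705)/(-273702 + 13*(-249 - 292)) = (-124 - 306705)/(-273702 + 13*(-249 - 292)) = -306829/(-273702 + 13*(-541)) = -306829/(-273702 - 7033) = -306829/(-280735) = -306829*(-1/280735) = 306829/280735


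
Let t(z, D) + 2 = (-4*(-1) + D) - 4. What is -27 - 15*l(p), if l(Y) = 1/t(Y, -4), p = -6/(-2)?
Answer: -49/2 ≈ -24.500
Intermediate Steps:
t(z, D) = -2 + D (t(z, D) = -2 + ((-4*(-1) + D) - 4) = -2 + ((4 + D) - 4) = -2 + D)
p = 3 (p = -6*(-½) = 3)
l(Y) = -⅙ (l(Y) = 1/(-2 - 4) = 1/(-6) = -⅙)
-27 - 15*l(p) = -27 - 15*(-⅙) = -27 + 5/2 = -49/2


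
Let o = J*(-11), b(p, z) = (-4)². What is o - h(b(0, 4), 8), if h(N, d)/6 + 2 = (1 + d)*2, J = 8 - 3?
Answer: -151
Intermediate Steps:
J = 5
b(p, z) = 16
o = -55 (o = 5*(-11) = -55)
h(N, d) = 12*d (h(N, d) = -12 + 6*((1 + d)*2) = -12 + 6*(2 + 2*d) = -12 + (12 + 12*d) = 12*d)
o - h(b(0, 4), 8) = -55 - 12*8 = -55 - 1*96 = -55 - 96 = -151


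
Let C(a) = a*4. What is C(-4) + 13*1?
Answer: -3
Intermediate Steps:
C(a) = 4*a
C(-4) + 13*1 = 4*(-4) + 13*1 = -16 + 13 = -3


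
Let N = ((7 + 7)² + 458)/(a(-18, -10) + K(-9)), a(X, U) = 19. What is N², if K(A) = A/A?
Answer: 106929/100 ≈ 1069.3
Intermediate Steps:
K(A) = 1
N = 327/10 (N = ((7 + 7)² + 458)/(19 + 1) = (14² + 458)/20 = (196 + 458)*(1/20) = 654*(1/20) = 327/10 ≈ 32.700)
N² = (327/10)² = 106929/100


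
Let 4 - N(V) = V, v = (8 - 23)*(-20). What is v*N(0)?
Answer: 1200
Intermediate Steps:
v = 300 (v = -15*(-20) = 300)
N(V) = 4 - V
v*N(0) = 300*(4 - 1*0) = 300*(4 + 0) = 300*4 = 1200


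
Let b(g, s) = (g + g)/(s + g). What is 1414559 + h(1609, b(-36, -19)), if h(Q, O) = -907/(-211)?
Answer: 298472856/211 ≈ 1.4146e+6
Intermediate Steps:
b(g, s) = 2*g/(g + s) (b(g, s) = (2*g)/(g + s) = 2*g/(g + s))
h(Q, O) = 907/211 (h(Q, O) = -907*(-1/211) = 907/211)
1414559 + h(1609, b(-36, -19)) = 1414559 + 907/211 = 298472856/211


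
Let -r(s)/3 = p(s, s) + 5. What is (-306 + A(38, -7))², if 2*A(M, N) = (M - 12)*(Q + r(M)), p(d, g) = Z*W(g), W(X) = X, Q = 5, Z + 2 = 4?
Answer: 11560000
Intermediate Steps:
Z = 2 (Z = -2 + 4 = 2)
p(d, g) = 2*g
r(s) = -15 - 6*s (r(s) = -3*(2*s + 5) = -3*(5 + 2*s) = -15 - 6*s)
A(M, N) = (-12 + M)*(-10 - 6*M)/2 (A(M, N) = ((M - 12)*(5 + (-15 - 6*M)))/2 = ((-12 + M)*(-10 - 6*M))/2 = (-12 + M)*(-10 - 6*M)/2)
(-306 + A(38, -7))² = (-306 + (60 - 3*38² + 31*38))² = (-306 + (60 - 3*1444 + 1178))² = (-306 + (60 - 4332 + 1178))² = (-306 - 3094)² = (-3400)² = 11560000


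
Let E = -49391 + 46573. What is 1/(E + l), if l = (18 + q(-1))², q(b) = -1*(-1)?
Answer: -1/2457 ≈ -0.00040700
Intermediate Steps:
q(b) = 1
l = 361 (l = (18 + 1)² = 19² = 361)
E = -2818
1/(E + l) = 1/(-2818 + 361) = 1/(-2457) = -1/2457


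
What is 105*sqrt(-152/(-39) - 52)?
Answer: 70*I*sqrt(18291)/13 ≈ 728.24*I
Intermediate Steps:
105*sqrt(-152/(-39) - 52) = 105*sqrt(-152*(-1/39) - 52) = 105*sqrt(152/39 - 52) = 105*sqrt(-1876/39) = 105*(2*I*sqrt(18291)/39) = 70*I*sqrt(18291)/13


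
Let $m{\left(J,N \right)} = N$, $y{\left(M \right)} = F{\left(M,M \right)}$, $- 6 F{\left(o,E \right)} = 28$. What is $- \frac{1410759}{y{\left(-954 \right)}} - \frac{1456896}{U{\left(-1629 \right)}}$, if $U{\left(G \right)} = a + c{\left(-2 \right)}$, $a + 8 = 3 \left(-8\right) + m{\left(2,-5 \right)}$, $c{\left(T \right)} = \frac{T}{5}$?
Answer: $\frac{127631217}{374} \approx 3.4126 \cdot 10^{5}$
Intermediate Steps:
$F{\left(o,E \right)} = - \frac{14}{3}$ ($F{\left(o,E \right)} = \left(- \frac{1}{6}\right) 28 = - \frac{14}{3}$)
$y{\left(M \right)} = - \frac{14}{3}$
$c{\left(T \right)} = \frac{T}{5}$ ($c{\left(T \right)} = T \frac{1}{5} = \frac{T}{5}$)
$a = -37$ ($a = -8 + \left(3 \left(-8\right) - 5\right) = -8 - 29 = -37$)
$U{\left(G \right)} = - \frac{187}{5}$ ($U{\left(G \right)} = -37 + \frac{1}{5} \left(-2\right) = -37 - \frac{2}{5} = - \frac{187}{5}$)
$- \frac{1410759}{y{\left(-954 \right)}} - \frac{1456896}{U{\left(-1629 \right)}} = - \frac{1410759}{- \frac{14}{3}} - \frac{1456896}{- \frac{187}{5}} = \left(-1410759\right) \left(- \frac{3}{14}\right) - - \frac{7284480}{187} = \frac{604611}{2} + \frac{7284480}{187} = \frac{127631217}{374}$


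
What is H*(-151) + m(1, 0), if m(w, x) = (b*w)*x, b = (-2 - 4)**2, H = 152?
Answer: -22952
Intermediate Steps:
b = 36 (b = (-6)**2 = 36)
m(w, x) = 36*w*x (m(w, x) = (36*w)*x = 36*w*x)
H*(-151) + m(1, 0) = 152*(-151) + 36*1*0 = -22952 + 0 = -22952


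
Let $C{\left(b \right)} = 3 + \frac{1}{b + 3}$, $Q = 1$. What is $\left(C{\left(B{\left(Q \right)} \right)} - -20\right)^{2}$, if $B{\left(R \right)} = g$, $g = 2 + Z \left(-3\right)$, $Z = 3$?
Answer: $\frac{8281}{16} \approx 517.56$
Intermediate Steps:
$g = -7$ ($g = 2 + 3 \left(-3\right) = 2 - 9 = -7$)
$B{\left(R \right)} = -7$
$C{\left(b \right)} = 3 + \frac{1}{3 + b}$
$\left(C{\left(B{\left(Q \right)} \right)} - -20\right)^{2} = \left(\frac{10 + 3 \left(-7\right)}{3 - 7} - -20\right)^{2} = \left(\frac{10 - 21}{-4} + 20\right)^{2} = \left(\left(- \frac{1}{4}\right) \left(-11\right) + 20\right)^{2} = \left(\frac{11}{4} + 20\right)^{2} = \left(\frac{91}{4}\right)^{2} = \frac{8281}{16}$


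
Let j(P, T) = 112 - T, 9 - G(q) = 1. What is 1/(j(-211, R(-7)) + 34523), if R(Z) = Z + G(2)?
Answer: 1/34634 ≈ 2.8873e-5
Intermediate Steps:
G(q) = 8 (G(q) = 9 - 1*1 = 9 - 1 = 8)
R(Z) = 8 + Z (R(Z) = Z + 8 = 8 + Z)
1/(j(-211, R(-7)) + 34523) = 1/((112 - (8 - 7)) + 34523) = 1/((112 - 1*1) + 34523) = 1/((112 - 1) + 34523) = 1/(111 + 34523) = 1/34634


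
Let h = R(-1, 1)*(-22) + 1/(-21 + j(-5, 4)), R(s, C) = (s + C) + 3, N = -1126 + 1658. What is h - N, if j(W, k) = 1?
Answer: -11961/20 ≈ -598.05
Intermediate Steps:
N = 532
R(s, C) = 3 + C + s (R(s, C) = (C + s) + 3 = 3 + C + s)
h = -1321/20 (h = (3 + 1 - 1)*(-22) + 1/(-21 + 1) = 3*(-22) + 1/(-20) = -66 - 1/20 = -1321/20 ≈ -66.050)
h - N = -1321/20 - 1*532 = -1321/20 - 532 = -11961/20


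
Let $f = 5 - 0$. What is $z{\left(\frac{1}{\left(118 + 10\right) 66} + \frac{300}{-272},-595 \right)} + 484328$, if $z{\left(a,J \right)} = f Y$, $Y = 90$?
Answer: $484778$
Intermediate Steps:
$f = 5$ ($f = 5 + 0 = 5$)
$z{\left(a,J \right)} = 450$ ($z{\left(a,J \right)} = 5 \cdot 90 = 450$)
$z{\left(\frac{1}{\left(118 + 10\right) 66} + \frac{300}{-272},-595 \right)} + 484328 = 450 + 484328 = 484778$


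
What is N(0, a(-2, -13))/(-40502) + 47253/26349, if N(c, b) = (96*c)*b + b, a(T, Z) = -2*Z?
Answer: 318859322/177864533 ≈ 1.7927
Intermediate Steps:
N(c, b) = b + 96*b*c (N(c, b) = 96*b*c + b = b + 96*b*c)
N(0, a(-2, -13))/(-40502) + 47253/26349 = ((-2*(-13))*(1 + 96*0))/(-40502) + 47253/26349 = (26*(1 + 0))*(-1/40502) + 47253*(1/26349) = (26*1)*(-1/40502) + 15751/8783 = 26*(-1/40502) + 15751/8783 = -13/20251 + 15751/8783 = 318859322/177864533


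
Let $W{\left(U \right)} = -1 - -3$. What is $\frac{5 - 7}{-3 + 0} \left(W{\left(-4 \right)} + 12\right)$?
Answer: $\frac{28}{3} \approx 9.3333$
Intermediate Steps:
$W{\left(U \right)} = 2$ ($W{\left(U \right)} = -1 + 3 = 2$)
$\frac{5 - 7}{-3 + 0} \left(W{\left(-4 \right)} + 12\right) = \frac{5 - 7}{-3 + 0} \left(2 + 12\right) = - \frac{2}{-3} \cdot 14 = \left(-2\right) \left(- \frac{1}{3}\right) 14 = \frac{2}{3} \cdot 14 = \frac{28}{3}$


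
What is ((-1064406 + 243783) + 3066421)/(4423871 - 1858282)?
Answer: 2245798/2565589 ≈ 0.87535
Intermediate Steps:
((-1064406 + 243783) + 3066421)/(4423871 - 1858282) = (-820623 + 3066421)/2565589 = 2245798*(1/2565589) = 2245798/2565589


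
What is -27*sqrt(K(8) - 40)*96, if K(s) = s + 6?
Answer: -2592*I*sqrt(26) ≈ -13217.0*I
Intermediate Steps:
K(s) = 6 + s
-27*sqrt(K(8) - 40)*96 = -27*sqrt((6 + 8) - 40)*96 = -27*sqrt(14 - 40)*96 = -27*I*sqrt(26)*96 = -2592*I*sqrt(26)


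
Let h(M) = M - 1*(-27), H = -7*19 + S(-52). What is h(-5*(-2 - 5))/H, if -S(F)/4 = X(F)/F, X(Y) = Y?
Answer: -62/137 ≈ -0.45255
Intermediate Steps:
S(F) = -4 (S(F) = -4*F/F = -4*1 = -4)
H = -137 (H = -7*19 - 4 = -133 - 4 = -137)
h(M) = 27 + M (h(M) = M + 27 = 27 + M)
h(-5*(-2 - 5))/H = (27 - 5*(-2 - 5))/(-137) = (27 - 5*(-7))*(-1/137) = (27 + 35)*(-1/137) = 62*(-1/137) = -62/137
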